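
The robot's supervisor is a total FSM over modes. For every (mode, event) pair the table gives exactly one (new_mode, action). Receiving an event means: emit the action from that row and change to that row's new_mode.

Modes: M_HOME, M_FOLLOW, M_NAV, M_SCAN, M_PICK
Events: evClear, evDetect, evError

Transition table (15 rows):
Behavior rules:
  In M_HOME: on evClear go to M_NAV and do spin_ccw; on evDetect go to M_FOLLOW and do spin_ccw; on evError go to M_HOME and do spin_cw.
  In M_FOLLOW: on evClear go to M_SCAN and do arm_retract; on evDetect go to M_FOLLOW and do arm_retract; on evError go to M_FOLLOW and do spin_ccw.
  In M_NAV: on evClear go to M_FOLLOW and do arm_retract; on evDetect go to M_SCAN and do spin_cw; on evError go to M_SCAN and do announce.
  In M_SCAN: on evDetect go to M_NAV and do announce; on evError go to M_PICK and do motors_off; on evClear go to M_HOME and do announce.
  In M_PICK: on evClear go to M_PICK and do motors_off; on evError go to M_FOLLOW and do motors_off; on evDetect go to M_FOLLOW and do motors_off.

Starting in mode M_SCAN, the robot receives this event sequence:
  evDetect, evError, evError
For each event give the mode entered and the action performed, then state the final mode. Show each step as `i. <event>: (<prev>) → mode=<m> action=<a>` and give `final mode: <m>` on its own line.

final mode: M_PICK

1. evDetect: (M_SCAN) → mode=M_NAV action=announce
2. evError: (M_NAV) → mode=M_SCAN action=announce
3. evError: (M_SCAN) → mode=M_PICK action=motors_off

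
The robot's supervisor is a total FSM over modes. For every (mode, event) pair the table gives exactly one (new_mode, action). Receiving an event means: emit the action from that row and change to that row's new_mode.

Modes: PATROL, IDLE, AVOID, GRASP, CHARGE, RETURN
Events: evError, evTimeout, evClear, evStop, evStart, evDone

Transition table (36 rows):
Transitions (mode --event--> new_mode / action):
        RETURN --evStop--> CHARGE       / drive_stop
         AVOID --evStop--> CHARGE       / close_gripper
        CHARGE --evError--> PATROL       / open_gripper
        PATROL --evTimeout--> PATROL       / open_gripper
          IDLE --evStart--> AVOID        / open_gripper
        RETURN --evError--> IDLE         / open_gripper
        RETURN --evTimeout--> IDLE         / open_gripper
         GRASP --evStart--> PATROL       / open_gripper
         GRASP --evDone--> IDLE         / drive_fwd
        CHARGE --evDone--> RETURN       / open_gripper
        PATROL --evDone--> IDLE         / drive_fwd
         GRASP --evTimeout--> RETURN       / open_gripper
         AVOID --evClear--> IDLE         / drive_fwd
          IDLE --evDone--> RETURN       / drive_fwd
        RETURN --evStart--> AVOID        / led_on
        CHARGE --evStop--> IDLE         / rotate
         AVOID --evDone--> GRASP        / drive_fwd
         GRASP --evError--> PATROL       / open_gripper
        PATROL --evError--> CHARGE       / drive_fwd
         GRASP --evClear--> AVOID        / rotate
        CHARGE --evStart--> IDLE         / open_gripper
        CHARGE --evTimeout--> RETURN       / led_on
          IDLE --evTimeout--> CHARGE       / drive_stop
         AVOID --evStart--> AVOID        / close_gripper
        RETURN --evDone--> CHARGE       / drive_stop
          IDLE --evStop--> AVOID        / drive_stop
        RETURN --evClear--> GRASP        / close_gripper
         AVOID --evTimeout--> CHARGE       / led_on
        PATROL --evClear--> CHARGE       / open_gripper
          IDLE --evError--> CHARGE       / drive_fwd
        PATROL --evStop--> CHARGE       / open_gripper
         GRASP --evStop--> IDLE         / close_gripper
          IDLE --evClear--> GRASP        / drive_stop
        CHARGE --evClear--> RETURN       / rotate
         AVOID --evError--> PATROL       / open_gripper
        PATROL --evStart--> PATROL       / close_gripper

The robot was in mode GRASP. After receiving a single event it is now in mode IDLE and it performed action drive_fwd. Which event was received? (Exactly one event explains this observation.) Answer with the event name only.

evDone

try evError: (GRASP, evError) → (PATROL, open_gripper)
try evTimeout: (GRASP, evTimeout) → (RETURN, open_gripper)
try evClear: (GRASP, evClear) → (AVOID, rotate)
try evStop: (GRASP, evStop) → (IDLE, close_gripper)
try evStart: (GRASP, evStart) → (PATROL, open_gripper)
try evDone: (GRASP, evDone) → (IDLE, drive_fwd)  ← matches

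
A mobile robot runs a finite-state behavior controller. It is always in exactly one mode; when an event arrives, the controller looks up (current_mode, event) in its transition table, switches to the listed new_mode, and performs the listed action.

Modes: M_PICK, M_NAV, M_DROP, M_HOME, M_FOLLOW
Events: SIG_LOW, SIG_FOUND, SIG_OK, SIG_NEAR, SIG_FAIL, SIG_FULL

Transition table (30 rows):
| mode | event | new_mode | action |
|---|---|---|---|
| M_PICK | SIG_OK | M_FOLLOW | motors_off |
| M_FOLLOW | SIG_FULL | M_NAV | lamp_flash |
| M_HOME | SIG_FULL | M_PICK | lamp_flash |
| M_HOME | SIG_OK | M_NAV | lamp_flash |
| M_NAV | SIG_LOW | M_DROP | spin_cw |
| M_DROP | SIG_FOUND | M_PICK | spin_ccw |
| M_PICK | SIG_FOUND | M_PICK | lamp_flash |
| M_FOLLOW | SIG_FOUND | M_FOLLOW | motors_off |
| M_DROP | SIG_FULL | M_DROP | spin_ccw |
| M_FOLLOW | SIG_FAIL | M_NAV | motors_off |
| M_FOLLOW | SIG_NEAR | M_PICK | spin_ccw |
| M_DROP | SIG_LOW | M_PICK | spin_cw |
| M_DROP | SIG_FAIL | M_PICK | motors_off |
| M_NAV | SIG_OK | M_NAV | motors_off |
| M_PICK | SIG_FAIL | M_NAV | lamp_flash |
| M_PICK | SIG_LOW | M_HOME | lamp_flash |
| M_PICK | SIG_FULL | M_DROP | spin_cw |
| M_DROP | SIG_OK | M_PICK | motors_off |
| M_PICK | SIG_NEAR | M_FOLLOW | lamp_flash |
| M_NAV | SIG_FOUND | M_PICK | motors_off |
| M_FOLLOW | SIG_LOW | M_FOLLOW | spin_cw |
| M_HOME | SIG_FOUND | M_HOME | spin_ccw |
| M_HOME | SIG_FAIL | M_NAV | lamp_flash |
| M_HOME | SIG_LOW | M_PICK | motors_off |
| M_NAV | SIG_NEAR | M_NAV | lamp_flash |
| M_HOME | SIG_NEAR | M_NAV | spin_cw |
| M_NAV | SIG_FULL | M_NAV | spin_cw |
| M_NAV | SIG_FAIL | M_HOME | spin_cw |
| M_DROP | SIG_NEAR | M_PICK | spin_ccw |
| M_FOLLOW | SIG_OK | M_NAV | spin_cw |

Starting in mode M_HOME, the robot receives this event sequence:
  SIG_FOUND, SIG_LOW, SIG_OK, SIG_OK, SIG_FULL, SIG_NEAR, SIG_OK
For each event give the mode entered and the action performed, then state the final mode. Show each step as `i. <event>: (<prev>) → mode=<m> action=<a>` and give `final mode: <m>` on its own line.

1. SIG_FOUND: (M_HOME) → mode=M_HOME action=spin_ccw
2. SIG_LOW: (M_HOME) → mode=M_PICK action=motors_off
3. SIG_OK: (M_PICK) → mode=M_FOLLOW action=motors_off
4. SIG_OK: (M_FOLLOW) → mode=M_NAV action=spin_cw
5. SIG_FULL: (M_NAV) → mode=M_NAV action=spin_cw
6. SIG_NEAR: (M_NAV) → mode=M_NAV action=lamp_flash
7. SIG_OK: (M_NAV) → mode=M_NAV action=motors_off

final mode: M_NAV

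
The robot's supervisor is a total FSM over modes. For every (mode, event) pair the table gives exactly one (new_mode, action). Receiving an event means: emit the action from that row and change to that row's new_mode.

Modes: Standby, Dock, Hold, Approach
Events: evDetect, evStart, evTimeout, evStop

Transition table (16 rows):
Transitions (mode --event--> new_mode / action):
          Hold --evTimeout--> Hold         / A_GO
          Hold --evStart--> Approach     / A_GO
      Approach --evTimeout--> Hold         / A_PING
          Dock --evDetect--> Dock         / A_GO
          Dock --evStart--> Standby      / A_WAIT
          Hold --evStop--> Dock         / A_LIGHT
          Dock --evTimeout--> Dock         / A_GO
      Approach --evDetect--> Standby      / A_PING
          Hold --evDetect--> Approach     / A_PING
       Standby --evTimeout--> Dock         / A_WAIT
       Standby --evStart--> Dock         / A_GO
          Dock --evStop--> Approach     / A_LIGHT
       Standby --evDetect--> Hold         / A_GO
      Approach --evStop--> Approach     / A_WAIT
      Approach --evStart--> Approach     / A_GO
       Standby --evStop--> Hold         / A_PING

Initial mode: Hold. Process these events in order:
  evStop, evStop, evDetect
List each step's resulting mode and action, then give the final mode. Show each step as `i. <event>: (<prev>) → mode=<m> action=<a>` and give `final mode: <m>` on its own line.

1. evStop: (Hold) → mode=Dock action=A_LIGHT
2. evStop: (Dock) → mode=Approach action=A_LIGHT
3. evDetect: (Approach) → mode=Standby action=A_PING

final mode: Standby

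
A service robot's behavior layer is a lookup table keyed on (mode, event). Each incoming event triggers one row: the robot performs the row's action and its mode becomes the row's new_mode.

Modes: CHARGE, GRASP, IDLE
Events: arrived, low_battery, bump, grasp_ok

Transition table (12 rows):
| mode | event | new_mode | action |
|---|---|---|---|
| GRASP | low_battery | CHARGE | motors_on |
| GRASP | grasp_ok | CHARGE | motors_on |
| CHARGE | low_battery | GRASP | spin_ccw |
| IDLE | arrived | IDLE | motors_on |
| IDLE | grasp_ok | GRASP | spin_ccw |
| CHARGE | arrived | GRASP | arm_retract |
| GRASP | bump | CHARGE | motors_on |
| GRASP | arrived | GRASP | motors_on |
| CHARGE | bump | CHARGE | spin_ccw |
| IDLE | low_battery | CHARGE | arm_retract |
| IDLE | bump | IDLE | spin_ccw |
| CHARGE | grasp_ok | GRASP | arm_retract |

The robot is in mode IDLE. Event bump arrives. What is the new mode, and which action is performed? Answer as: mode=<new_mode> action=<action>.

mode=IDLE action=spin_ccw

current mode = IDLE; filter table to that mode:
  (IDLE, arrived) → (IDLE, motors_on)
  (IDLE, grasp_ok) → (GRASP, spin_ccw)
  (IDLE, low_battery) → (CHARGE, arm_retract)
  (IDLE, bump) → (IDLE, spin_ccw)  ← event matches
event = bump selects (IDLE, spin_ccw)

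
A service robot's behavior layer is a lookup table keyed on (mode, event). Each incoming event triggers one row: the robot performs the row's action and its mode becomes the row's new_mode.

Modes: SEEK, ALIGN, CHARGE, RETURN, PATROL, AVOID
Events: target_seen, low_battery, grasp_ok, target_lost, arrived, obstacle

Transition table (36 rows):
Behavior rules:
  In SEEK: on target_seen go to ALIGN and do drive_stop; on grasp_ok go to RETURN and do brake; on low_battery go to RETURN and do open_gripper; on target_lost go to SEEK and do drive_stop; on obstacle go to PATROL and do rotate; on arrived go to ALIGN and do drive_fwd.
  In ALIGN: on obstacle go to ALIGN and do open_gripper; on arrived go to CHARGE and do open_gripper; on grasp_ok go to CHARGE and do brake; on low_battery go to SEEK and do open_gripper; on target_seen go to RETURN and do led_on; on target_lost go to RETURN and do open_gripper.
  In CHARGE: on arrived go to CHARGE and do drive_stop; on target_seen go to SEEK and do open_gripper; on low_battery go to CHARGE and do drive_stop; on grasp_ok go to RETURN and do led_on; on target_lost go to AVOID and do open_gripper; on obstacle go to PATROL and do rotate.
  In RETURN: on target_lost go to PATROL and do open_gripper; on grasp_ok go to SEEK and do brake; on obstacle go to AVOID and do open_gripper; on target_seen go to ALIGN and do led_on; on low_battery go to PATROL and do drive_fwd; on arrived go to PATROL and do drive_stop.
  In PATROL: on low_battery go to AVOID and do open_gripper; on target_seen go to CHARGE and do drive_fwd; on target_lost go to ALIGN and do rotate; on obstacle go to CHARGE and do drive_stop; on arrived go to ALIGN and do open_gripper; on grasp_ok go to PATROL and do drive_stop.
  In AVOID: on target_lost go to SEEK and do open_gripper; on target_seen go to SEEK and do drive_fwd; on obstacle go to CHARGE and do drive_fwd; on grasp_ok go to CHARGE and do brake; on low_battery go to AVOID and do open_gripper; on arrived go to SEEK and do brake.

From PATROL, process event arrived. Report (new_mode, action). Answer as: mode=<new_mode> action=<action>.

current mode = PATROL; filter table to that mode:
  (PATROL, low_battery) → (AVOID, open_gripper)
  (PATROL, target_seen) → (CHARGE, drive_fwd)
  (PATROL, target_lost) → (ALIGN, rotate)
  (PATROL, obstacle) → (CHARGE, drive_stop)
  (PATROL, arrived) → (ALIGN, open_gripper)  ← event matches
  (PATROL, grasp_ok) → (PATROL, drive_stop)
event = arrived selects (ALIGN, open_gripper)

mode=ALIGN action=open_gripper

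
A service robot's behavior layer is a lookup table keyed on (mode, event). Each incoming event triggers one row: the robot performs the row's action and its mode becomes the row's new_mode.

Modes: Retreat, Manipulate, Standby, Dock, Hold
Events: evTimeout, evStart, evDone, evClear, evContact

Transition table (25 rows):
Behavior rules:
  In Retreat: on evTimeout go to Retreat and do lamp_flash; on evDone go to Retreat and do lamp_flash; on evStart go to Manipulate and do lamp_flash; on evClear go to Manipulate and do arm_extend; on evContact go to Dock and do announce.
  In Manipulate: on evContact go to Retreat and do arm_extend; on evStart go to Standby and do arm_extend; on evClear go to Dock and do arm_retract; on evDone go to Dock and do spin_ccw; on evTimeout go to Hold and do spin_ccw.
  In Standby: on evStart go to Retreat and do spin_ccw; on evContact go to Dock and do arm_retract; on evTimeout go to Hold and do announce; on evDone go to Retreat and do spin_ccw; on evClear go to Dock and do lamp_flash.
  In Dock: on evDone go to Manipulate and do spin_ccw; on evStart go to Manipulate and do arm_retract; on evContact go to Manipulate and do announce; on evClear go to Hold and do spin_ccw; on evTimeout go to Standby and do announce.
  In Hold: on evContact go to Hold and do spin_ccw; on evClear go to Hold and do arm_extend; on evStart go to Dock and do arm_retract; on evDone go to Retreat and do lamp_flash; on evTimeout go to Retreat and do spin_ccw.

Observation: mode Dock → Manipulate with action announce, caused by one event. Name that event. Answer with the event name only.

evContact

try evTimeout: (Dock, evTimeout) → (Standby, announce)
try evStart: (Dock, evStart) → (Manipulate, arm_retract)
try evDone: (Dock, evDone) → (Manipulate, spin_ccw)
try evClear: (Dock, evClear) → (Hold, spin_ccw)
try evContact: (Dock, evContact) → (Manipulate, announce)  ← matches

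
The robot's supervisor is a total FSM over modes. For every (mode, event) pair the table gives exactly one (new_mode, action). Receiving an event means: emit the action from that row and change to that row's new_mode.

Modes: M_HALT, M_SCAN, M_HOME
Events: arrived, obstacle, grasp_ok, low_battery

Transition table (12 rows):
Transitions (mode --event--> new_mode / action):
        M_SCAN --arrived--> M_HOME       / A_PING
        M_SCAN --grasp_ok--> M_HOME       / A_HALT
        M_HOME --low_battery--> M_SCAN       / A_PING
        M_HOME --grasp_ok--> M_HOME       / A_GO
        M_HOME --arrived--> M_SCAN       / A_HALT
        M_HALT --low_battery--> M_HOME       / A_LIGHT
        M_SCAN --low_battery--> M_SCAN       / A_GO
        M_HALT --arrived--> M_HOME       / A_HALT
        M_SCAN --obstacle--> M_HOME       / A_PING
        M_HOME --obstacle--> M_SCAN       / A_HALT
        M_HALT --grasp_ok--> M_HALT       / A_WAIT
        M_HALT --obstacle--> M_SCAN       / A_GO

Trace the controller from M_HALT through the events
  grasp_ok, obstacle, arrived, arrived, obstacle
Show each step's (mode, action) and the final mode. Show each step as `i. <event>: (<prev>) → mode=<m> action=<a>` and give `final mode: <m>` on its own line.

1. grasp_ok: (M_HALT) → mode=M_HALT action=A_WAIT
2. obstacle: (M_HALT) → mode=M_SCAN action=A_GO
3. arrived: (M_SCAN) → mode=M_HOME action=A_PING
4. arrived: (M_HOME) → mode=M_SCAN action=A_HALT
5. obstacle: (M_SCAN) → mode=M_HOME action=A_PING

final mode: M_HOME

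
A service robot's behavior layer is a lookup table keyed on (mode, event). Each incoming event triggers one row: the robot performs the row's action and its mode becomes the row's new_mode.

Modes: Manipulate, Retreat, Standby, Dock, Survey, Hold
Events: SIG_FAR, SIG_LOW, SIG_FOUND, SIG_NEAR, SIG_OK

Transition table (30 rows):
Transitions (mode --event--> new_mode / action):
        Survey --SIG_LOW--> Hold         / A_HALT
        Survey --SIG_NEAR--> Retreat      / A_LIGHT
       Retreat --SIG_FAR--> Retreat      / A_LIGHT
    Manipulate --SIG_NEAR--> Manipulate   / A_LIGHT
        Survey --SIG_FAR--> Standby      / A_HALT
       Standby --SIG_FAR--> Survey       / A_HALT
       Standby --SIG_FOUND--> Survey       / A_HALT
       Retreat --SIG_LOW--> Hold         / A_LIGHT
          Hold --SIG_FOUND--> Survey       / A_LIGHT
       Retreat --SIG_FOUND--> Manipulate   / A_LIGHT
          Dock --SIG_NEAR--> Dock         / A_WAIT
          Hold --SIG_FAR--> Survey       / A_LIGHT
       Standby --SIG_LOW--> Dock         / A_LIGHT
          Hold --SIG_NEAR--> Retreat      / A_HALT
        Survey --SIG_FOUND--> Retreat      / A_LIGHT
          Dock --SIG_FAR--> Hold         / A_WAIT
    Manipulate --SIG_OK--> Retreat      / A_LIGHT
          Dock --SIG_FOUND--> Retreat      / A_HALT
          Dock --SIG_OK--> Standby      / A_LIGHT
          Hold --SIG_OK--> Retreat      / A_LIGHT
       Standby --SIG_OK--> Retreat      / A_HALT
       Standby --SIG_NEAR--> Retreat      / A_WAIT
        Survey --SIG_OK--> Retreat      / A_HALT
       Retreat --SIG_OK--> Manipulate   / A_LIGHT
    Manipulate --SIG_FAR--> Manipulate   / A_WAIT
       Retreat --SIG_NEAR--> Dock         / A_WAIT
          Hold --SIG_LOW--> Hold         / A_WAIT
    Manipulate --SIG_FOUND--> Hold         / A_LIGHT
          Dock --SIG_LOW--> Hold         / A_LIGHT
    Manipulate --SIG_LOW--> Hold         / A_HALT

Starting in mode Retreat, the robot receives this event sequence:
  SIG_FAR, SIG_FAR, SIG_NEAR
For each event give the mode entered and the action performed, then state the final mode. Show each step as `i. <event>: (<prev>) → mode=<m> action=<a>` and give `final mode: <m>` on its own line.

1. SIG_FAR: (Retreat) → mode=Retreat action=A_LIGHT
2. SIG_FAR: (Retreat) → mode=Retreat action=A_LIGHT
3. SIG_NEAR: (Retreat) → mode=Dock action=A_WAIT

final mode: Dock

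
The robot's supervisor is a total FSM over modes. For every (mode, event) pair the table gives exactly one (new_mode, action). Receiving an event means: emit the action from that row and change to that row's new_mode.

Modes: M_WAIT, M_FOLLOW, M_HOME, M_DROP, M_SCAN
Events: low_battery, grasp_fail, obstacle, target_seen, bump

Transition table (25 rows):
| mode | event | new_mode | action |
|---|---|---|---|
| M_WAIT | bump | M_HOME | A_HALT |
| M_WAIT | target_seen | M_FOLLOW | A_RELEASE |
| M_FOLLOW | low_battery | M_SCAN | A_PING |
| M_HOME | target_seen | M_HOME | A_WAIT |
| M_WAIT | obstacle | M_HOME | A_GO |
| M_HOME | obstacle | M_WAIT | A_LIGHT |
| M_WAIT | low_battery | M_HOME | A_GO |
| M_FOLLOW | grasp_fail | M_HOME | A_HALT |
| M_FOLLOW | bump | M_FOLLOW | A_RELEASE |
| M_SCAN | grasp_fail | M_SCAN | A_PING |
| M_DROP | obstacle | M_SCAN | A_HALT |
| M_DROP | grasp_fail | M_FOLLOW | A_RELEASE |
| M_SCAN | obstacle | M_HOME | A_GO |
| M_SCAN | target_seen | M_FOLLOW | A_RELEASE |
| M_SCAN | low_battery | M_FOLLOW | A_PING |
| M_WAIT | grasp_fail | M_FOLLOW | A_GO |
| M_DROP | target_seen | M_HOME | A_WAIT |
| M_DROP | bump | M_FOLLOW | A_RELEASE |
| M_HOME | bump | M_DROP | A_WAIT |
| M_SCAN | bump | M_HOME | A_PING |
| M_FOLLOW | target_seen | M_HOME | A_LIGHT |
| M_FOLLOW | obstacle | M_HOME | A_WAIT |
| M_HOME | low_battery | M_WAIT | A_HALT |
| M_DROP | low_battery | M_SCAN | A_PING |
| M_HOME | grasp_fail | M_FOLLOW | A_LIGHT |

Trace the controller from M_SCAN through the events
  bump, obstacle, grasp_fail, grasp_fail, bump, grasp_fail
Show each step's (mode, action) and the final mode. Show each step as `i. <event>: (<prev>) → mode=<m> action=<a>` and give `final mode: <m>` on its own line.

final mode: M_FOLLOW

1. bump: (M_SCAN) → mode=M_HOME action=A_PING
2. obstacle: (M_HOME) → mode=M_WAIT action=A_LIGHT
3. grasp_fail: (M_WAIT) → mode=M_FOLLOW action=A_GO
4. grasp_fail: (M_FOLLOW) → mode=M_HOME action=A_HALT
5. bump: (M_HOME) → mode=M_DROP action=A_WAIT
6. grasp_fail: (M_DROP) → mode=M_FOLLOW action=A_RELEASE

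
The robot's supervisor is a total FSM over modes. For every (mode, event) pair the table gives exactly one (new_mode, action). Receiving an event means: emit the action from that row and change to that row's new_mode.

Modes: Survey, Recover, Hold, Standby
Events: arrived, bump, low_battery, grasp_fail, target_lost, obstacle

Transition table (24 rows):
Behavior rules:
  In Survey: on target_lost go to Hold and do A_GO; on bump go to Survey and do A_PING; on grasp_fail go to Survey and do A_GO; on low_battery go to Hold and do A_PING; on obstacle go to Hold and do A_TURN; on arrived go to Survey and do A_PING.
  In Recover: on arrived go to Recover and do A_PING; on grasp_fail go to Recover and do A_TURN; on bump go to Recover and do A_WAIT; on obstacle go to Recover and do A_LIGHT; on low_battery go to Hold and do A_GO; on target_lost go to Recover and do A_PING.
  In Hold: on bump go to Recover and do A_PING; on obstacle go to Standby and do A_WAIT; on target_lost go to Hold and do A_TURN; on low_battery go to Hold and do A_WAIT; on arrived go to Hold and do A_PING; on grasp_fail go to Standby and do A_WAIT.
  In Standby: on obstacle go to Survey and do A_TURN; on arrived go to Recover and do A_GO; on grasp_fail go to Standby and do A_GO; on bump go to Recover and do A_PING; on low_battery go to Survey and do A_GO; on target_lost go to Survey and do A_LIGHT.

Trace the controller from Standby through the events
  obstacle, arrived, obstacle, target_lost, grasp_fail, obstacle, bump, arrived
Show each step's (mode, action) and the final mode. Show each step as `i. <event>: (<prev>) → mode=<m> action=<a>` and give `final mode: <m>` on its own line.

final mode: Survey

1. obstacle: (Standby) → mode=Survey action=A_TURN
2. arrived: (Survey) → mode=Survey action=A_PING
3. obstacle: (Survey) → mode=Hold action=A_TURN
4. target_lost: (Hold) → mode=Hold action=A_TURN
5. grasp_fail: (Hold) → mode=Standby action=A_WAIT
6. obstacle: (Standby) → mode=Survey action=A_TURN
7. bump: (Survey) → mode=Survey action=A_PING
8. arrived: (Survey) → mode=Survey action=A_PING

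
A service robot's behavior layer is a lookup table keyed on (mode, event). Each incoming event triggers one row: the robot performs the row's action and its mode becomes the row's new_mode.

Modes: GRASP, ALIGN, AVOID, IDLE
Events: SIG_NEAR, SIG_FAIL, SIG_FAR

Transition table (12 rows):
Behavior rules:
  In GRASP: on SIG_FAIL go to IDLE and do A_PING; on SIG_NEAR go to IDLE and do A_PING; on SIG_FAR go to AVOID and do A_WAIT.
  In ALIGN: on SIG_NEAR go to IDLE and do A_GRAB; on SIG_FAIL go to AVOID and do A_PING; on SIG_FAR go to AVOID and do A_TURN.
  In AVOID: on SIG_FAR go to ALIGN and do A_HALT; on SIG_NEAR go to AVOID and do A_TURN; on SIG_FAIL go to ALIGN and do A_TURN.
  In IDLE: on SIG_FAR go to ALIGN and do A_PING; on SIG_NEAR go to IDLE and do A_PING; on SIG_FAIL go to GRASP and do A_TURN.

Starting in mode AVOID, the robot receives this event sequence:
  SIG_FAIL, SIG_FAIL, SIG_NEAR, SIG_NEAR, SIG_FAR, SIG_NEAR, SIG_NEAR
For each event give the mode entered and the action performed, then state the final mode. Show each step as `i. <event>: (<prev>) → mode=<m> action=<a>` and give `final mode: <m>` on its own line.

1. SIG_FAIL: (AVOID) → mode=ALIGN action=A_TURN
2. SIG_FAIL: (ALIGN) → mode=AVOID action=A_PING
3. SIG_NEAR: (AVOID) → mode=AVOID action=A_TURN
4. SIG_NEAR: (AVOID) → mode=AVOID action=A_TURN
5. SIG_FAR: (AVOID) → mode=ALIGN action=A_HALT
6. SIG_NEAR: (ALIGN) → mode=IDLE action=A_GRAB
7. SIG_NEAR: (IDLE) → mode=IDLE action=A_PING

final mode: IDLE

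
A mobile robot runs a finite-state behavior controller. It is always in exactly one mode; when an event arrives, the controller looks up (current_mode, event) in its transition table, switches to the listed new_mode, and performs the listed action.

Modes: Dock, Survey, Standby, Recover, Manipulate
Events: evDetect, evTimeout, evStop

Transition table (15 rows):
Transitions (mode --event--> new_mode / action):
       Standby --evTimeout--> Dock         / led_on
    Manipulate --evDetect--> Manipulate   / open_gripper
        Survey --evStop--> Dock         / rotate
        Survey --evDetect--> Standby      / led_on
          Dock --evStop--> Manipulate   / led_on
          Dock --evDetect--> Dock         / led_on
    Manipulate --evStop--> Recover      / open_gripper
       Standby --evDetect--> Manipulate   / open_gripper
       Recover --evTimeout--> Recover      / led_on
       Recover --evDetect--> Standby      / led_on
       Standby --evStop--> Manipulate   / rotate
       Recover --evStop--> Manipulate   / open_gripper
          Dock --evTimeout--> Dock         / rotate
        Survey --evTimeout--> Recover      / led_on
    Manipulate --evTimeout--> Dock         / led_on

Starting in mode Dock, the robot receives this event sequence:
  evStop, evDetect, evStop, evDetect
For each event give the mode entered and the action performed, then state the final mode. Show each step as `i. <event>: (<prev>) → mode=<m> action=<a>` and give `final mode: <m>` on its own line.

final mode: Standby

1. evStop: (Dock) → mode=Manipulate action=led_on
2. evDetect: (Manipulate) → mode=Manipulate action=open_gripper
3. evStop: (Manipulate) → mode=Recover action=open_gripper
4. evDetect: (Recover) → mode=Standby action=led_on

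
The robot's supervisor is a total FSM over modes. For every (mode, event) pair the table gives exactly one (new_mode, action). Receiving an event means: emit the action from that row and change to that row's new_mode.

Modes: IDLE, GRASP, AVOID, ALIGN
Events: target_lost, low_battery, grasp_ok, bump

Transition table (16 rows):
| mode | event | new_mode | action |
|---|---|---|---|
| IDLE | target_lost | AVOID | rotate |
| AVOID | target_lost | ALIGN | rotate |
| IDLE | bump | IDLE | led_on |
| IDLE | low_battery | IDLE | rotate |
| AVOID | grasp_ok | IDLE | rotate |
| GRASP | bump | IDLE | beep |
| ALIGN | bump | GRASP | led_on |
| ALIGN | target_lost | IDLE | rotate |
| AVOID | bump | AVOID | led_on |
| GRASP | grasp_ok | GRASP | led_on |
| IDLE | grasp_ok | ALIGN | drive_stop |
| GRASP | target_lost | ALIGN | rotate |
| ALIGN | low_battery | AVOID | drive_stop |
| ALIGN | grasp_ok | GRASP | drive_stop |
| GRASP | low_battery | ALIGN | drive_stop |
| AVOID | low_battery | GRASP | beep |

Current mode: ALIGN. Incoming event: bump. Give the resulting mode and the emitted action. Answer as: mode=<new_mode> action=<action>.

current mode = ALIGN; filter table to that mode:
  (ALIGN, bump) → (GRASP, led_on)  ← event matches
  (ALIGN, target_lost) → (IDLE, rotate)
  (ALIGN, low_battery) → (AVOID, drive_stop)
  (ALIGN, grasp_ok) → (GRASP, drive_stop)
event = bump selects (GRASP, led_on)

mode=GRASP action=led_on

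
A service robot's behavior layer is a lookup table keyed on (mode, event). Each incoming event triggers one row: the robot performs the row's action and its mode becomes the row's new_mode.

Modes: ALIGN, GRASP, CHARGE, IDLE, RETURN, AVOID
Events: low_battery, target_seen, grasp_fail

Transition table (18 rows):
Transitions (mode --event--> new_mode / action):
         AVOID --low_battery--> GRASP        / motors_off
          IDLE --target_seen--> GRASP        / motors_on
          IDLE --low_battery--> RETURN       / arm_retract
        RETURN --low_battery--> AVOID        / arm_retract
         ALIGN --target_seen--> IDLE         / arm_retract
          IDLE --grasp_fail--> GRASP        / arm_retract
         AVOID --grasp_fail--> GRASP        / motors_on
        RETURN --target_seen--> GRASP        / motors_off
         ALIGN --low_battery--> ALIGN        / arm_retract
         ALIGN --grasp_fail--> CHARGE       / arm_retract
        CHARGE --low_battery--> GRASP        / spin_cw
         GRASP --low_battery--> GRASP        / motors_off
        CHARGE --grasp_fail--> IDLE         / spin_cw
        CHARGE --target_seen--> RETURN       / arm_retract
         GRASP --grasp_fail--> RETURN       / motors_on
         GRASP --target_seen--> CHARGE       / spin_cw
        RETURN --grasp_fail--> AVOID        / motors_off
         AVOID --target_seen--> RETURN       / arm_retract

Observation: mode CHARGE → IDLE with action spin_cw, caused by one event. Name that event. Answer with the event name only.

grasp_fail

try low_battery: (CHARGE, low_battery) → (GRASP, spin_cw)
try target_seen: (CHARGE, target_seen) → (RETURN, arm_retract)
try grasp_fail: (CHARGE, grasp_fail) → (IDLE, spin_cw)  ← matches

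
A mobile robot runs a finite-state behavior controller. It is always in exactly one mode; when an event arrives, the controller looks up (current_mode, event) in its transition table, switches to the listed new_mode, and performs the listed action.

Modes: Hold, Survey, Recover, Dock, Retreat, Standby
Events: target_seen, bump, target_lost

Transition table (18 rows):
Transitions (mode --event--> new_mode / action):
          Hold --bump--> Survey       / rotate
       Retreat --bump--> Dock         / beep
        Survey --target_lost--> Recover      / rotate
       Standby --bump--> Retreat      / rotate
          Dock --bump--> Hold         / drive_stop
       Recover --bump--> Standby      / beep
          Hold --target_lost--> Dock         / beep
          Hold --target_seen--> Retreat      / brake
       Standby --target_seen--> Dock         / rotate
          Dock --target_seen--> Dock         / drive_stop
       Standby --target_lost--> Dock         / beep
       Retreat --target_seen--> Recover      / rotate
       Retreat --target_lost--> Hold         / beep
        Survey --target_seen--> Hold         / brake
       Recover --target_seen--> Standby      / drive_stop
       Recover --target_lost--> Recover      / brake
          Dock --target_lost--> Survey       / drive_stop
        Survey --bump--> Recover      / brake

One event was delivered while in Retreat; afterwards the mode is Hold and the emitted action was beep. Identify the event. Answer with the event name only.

target_lost

try target_seen: (Retreat, target_seen) → (Recover, rotate)
try bump: (Retreat, bump) → (Dock, beep)
try target_lost: (Retreat, target_lost) → (Hold, beep)  ← matches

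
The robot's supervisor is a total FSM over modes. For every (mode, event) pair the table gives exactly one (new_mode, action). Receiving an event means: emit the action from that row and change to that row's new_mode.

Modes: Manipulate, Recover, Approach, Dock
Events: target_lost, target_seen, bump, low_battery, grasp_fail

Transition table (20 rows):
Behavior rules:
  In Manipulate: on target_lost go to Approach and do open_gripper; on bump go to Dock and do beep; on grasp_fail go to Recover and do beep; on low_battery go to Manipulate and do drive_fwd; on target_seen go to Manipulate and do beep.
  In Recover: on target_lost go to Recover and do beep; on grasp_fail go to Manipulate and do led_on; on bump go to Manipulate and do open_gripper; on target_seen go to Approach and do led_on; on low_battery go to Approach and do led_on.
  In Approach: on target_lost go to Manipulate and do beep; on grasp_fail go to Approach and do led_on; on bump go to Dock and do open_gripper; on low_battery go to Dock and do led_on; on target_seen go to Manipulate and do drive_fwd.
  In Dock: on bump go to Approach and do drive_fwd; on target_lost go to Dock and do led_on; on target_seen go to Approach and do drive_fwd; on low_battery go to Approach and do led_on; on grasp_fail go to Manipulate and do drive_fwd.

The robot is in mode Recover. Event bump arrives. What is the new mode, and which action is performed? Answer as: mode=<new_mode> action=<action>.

mode=Manipulate action=open_gripper

current mode = Recover; filter table to that mode:
  (Recover, target_lost) → (Recover, beep)
  (Recover, grasp_fail) → (Manipulate, led_on)
  (Recover, bump) → (Manipulate, open_gripper)  ← event matches
  (Recover, target_seen) → (Approach, led_on)
  (Recover, low_battery) → (Approach, led_on)
event = bump selects (Manipulate, open_gripper)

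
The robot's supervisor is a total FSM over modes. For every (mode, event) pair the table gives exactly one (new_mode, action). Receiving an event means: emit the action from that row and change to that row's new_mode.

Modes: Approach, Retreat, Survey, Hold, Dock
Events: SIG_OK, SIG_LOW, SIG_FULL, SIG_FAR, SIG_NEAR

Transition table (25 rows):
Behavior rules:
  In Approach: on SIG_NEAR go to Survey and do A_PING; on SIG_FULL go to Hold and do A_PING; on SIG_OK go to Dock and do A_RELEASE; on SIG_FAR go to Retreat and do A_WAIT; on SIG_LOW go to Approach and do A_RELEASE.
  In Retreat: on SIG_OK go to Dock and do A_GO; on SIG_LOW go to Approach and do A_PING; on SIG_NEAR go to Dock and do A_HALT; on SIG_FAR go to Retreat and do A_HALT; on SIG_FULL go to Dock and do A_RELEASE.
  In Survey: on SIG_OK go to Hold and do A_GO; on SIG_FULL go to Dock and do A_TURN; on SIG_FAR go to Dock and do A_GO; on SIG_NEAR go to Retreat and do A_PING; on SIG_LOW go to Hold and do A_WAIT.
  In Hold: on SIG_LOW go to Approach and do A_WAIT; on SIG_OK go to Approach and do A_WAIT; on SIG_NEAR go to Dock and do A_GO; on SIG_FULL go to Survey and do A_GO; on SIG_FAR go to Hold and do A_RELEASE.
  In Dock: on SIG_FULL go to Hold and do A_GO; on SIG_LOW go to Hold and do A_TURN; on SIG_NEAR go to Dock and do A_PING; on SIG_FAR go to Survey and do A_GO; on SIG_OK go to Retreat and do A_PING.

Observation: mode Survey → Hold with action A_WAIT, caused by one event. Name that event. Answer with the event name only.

try SIG_OK: (Survey, SIG_OK) → (Hold, A_GO)
try SIG_LOW: (Survey, SIG_LOW) → (Hold, A_WAIT)  ← matches
try SIG_FULL: (Survey, SIG_FULL) → (Dock, A_TURN)
try SIG_FAR: (Survey, SIG_FAR) → (Dock, A_GO)
try SIG_NEAR: (Survey, SIG_NEAR) → (Retreat, A_PING)

SIG_LOW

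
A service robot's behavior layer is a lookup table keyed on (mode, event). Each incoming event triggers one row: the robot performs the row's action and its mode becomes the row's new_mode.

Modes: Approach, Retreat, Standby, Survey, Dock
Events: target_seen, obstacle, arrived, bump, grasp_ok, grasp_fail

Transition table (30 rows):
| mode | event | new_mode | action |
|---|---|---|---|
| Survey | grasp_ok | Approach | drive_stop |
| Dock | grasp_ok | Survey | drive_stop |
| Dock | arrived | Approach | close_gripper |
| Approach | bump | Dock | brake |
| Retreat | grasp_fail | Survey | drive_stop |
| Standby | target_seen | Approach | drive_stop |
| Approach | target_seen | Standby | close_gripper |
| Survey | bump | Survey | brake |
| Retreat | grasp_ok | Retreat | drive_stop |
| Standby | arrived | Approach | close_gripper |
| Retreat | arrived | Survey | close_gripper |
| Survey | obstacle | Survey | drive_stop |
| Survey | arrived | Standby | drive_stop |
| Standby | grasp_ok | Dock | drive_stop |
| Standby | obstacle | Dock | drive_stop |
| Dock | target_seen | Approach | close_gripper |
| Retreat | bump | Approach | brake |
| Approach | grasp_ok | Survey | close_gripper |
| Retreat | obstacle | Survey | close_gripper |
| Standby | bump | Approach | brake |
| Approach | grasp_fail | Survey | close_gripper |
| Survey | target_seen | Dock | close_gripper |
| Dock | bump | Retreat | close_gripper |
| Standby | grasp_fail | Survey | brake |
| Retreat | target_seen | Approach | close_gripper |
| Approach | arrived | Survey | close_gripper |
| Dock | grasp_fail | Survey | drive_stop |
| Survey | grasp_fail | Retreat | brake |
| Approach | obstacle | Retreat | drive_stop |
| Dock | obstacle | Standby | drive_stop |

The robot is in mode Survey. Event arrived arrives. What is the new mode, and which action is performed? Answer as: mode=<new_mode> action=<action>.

current mode = Survey; filter table to that mode:
  (Survey, grasp_ok) → (Approach, drive_stop)
  (Survey, bump) → (Survey, brake)
  (Survey, obstacle) → (Survey, drive_stop)
  (Survey, arrived) → (Standby, drive_stop)  ← event matches
  (Survey, target_seen) → (Dock, close_gripper)
  (Survey, grasp_fail) → (Retreat, brake)
event = arrived selects (Standby, drive_stop)

mode=Standby action=drive_stop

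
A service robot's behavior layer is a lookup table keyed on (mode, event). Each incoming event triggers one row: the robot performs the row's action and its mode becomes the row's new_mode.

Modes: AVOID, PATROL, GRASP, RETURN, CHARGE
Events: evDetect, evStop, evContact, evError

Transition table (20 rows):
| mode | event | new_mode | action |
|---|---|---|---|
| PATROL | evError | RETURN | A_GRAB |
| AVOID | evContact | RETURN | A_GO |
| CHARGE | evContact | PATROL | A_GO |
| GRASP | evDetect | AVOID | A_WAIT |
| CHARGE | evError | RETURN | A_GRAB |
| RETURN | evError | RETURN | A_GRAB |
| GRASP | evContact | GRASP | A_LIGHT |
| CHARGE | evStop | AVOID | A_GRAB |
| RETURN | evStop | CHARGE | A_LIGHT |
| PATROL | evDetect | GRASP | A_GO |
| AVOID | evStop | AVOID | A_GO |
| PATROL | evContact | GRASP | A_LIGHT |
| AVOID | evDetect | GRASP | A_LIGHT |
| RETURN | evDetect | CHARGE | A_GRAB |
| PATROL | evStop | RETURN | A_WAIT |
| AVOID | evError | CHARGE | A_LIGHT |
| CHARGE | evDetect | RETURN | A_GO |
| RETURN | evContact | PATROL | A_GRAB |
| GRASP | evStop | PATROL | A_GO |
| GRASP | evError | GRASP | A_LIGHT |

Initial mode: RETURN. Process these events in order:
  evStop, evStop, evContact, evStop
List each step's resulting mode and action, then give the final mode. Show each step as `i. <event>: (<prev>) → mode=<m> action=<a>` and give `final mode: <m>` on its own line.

1. evStop: (RETURN) → mode=CHARGE action=A_LIGHT
2. evStop: (CHARGE) → mode=AVOID action=A_GRAB
3. evContact: (AVOID) → mode=RETURN action=A_GO
4. evStop: (RETURN) → mode=CHARGE action=A_LIGHT

final mode: CHARGE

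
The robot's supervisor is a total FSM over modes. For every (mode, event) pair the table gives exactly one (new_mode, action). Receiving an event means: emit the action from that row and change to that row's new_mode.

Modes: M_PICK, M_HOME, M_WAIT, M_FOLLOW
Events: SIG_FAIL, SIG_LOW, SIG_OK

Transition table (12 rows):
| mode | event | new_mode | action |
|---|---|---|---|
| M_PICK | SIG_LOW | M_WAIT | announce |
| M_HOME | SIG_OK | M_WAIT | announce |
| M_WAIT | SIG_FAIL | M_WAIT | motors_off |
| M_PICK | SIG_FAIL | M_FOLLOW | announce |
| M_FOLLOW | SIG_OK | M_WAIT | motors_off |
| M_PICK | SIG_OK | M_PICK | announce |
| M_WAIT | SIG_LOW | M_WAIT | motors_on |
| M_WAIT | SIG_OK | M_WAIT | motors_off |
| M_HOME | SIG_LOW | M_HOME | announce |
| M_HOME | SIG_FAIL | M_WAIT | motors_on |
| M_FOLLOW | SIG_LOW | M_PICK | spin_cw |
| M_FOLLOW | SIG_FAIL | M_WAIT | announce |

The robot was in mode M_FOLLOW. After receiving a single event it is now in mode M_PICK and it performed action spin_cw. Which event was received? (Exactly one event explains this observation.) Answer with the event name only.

SIG_LOW

try SIG_FAIL: (M_FOLLOW, SIG_FAIL) → (M_WAIT, announce)
try SIG_LOW: (M_FOLLOW, SIG_LOW) → (M_PICK, spin_cw)  ← matches
try SIG_OK: (M_FOLLOW, SIG_OK) → (M_WAIT, motors_off)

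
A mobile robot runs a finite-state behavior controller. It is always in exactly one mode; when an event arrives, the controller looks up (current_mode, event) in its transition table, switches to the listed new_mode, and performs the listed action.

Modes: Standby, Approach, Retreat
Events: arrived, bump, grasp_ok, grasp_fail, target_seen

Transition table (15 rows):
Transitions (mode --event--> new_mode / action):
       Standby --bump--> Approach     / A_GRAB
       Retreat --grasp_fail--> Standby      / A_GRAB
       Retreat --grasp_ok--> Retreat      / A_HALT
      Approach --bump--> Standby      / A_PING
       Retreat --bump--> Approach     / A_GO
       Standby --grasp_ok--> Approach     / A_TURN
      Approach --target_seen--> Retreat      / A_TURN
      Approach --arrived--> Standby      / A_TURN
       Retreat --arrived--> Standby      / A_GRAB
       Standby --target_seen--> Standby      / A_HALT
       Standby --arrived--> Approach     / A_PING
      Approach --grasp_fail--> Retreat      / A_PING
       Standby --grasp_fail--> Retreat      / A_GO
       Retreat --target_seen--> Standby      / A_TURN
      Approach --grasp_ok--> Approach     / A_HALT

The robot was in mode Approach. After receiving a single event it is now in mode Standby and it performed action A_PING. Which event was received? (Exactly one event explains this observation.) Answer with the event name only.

bump

try arrived: (Approach, arrived) → (Standby, A_TURN)
try bump: (Approach, bump) → (Standby, A_PING)  ← matches
try grasp_ok: (Approach, grasp_ok) → (Approach, A_HALT)
try grasp_fail: (Approach, grasp_fail) → (Retreat, A_PING)
try target_seen: (Approach, target_seen) → (Retreat, A_TURN)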